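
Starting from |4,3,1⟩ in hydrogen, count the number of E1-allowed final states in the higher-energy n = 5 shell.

E1 requires Δl = ±1, so l_f ∈ {2, 4}; with 0 ≤ l_f ≤ n_f−1 = 4, the allowed l_f values are {2, 4}.
For l_f = 2: m_f ∈ {m_i−1, m_i, m_i+1} ∩ [−2, 2] = {0, 1, 2} → 3 states.
For l_f = 4: m_f ∈ {m_i−1, m_i, m_i+1} ∩ [−4, 4] = {0, 1, 2} → 3 states.
Total: 6.

6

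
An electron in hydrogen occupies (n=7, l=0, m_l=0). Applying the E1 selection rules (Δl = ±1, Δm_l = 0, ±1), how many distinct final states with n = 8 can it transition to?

3

E1 requires Δl = ±1, so l_f ∈ {-1, 1}; with 0 ≤ l_f ≤ n_f−1 = 7, the allowed l_f values are {1}.
For l_f = 1: m_f ∈ {m_i−1, m_i, m_i+1} ∩ [−1, 1] = {-1, 0, 1} → 3 states.
Total: 3.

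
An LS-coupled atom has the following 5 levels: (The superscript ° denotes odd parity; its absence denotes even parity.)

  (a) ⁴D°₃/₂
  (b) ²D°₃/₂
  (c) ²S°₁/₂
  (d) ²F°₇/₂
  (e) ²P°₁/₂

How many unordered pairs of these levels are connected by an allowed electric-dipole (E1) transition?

(a)–(b): forbidden (parity, ΔS).
(a)–(c): forbidden (parity, ΔS, ΔL).
(a)–(d): forbidden (parity, ΔS, ΔJ).
(a)–(e): forbidden (parity, ΔS).
(b)–(c): forbidden (parity, ΔL).
(b)–(d): forbidden (parity, ΔJ).
(b)–(e): forbidden (parity).
(c)–(d): forbidden (parity, ΔL, ΔJ).
(c)–(e): forbidden (parity).
(d)–(e): forbidden (parity, ΔL, ΔJ).
Allowed pairs: 0 of 10.

0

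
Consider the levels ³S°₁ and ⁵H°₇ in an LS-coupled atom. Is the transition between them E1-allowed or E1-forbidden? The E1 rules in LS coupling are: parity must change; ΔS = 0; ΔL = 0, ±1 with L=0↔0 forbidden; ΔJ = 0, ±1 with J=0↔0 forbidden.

Parity must change: odd → odd — fails.
ΔS = 0: S: 1 → 2 — fails.
ΔL = 0, ±1 (not L=0↔0): L: 0 → 5, ΔL = +5 — fails.
ΔJ = 0, ±1 (not J=0↔0): J: 1 → 7, ΔJ = +6 — fails.
Rule(s) violated: parity, ΔS, ΔL, ΔJ.

forbidden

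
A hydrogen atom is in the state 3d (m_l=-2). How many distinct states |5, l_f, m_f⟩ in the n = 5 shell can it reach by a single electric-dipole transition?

4

E1 requires Δl = ±1, so l_f ∈ {1, 3}; with 0 ≤ l_f ≤ n_f−1 = 4, the allowed l_f values are {1, 3}.
For l_f = 1: m_f ∈ {m_i−1, m_i, m_i+1} ∩ [−1, 1] = {-1} → 1 state.
For l_f = 3: m_f ∈ {m_i−1, m_i, m_i+1} ∩ [−3, 3] = {-3, -2, -1} → 3 states.
Total: 4.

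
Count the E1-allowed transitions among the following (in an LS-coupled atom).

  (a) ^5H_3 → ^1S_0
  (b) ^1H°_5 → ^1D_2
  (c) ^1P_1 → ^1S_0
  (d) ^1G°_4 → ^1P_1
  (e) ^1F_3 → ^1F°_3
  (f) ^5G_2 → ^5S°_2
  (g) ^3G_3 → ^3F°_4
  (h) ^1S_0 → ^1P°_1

(a) forbidden (parity, ΔS, ΔL, ΔJ fail)
(b) forbidden (ΔL, ΔJ fail)
(c) forbidden (parity fails)
(d) forbidden (ΔL, ΔJ fail)
(e) allowed
(f) forbidden (ΔL fails)
(g) allowed
(h) allowed
Total allowed: 3 of 8.

3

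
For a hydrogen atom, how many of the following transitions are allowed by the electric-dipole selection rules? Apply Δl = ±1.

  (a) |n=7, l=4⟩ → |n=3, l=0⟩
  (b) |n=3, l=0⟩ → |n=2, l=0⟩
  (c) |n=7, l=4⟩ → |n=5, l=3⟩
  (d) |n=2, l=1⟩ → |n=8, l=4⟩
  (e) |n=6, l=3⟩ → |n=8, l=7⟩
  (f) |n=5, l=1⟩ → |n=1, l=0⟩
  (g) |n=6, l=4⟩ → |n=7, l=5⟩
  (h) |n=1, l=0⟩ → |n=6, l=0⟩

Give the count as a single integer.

(a) forbidden — Δl = -4 (E1 requires Δl = ±1)
(b) forbidden — Δl = +0 (E1 requires Δl = ±1)
(c) allowed
(d) forbidden — Δl = +3 (E1 requires Δl = ±1)
(e) forbidden — Δl = +4 (E1 requires Δl = ±1)
(f) allowed
(g) allowed
(h) forbidden — Δl = +0 (E1 requires Δl = ±1)
Total allowed: 3 of 8.

3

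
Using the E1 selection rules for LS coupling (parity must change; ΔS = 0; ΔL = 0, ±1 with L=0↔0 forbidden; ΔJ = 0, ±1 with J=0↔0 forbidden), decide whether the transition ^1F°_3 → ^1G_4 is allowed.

allowed

Initial level: S=0, L=3, J=3, parity odd. Final level: S=0, L=4, J=4, parity even.
ΔL = 0, ±1 (not L=0↔0): L: 3 → 4, ΔL = +1 — passes.
Parity must change: odd → even — passes.
ΔJ = 0, ±1 (not J=0↔0): J: 3 → 4, ΔJ = +1 — passes.
ΔS = 0: S: 0 → 0 — passes.
All four E1 rules are satisfied.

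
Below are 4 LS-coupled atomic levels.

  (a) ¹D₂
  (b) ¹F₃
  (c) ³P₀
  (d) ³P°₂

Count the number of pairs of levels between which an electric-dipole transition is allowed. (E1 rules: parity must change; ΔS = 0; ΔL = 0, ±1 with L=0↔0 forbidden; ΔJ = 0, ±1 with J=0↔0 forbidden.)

0

(a)–(b): forbidden (parity).
(a)–(c): forbidden (parity, ΔS, ΔJ).
(a)–(d): forbidden (ΔS).
(b)–(c): forbidden (parity, ΔS, ΔL, ΔJ).
(b)–(d): forbidden (ΔS, ΔL).
(c)–(d): forbidden (ΔJ).
Allowed pairs: 0 of 6.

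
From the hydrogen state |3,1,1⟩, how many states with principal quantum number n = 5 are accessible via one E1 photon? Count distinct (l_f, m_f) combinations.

E1 requires Δl = ±1, so l_f ∈ {0, 2}; with 0 ≤ l_f ≤ n_f−1 = 4, the allowed l_f values are {0, 2}.
For l_f = 0: m_f ∈ {m_i−1, m_i, m_i+1} ∩ [−0, 0] = {0} → 1 state.
For l_f = 2: m_f ∈ {m_i−1, m_i, m_i+1} ∩ [−2, 2] = {0, 1, 2} → 3 states.
Total: 4.

4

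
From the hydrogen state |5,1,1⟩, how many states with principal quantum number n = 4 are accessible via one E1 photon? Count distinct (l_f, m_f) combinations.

4

E1 requires Δl = ±1, so l_f ∈ {0, 2}; with 0 ≤ l_f ≤ n_f−1 = 3, the allowed l_f values are {0, 2}.
For l_f = 0: m_f ∈ {m_i−1, m_i, m_i+1} ∩ [−0, 0] = {0} → 1 state.
For l_f = 2: m_f ∈ {m_i−1, m_i, m_i+1} ∩ [−2, 2] = {0, 1, 2} → 3 states.
Total: 4.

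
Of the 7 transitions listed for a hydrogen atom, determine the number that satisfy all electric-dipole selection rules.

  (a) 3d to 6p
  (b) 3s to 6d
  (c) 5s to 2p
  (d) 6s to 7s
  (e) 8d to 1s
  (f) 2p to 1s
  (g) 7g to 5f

(a) allowed
(b) forbidden — Δl = +2 (E1 requires Δl = ±1)
(c) allowed
(d) forbidden — Δl = +0 (E1 requires Δl = ±1)
(e) forbidden — Δl = -2 (E1 requires Δl = ±1)
(f) allowed
(g) allowed
Total allowed: 4 of 7.

4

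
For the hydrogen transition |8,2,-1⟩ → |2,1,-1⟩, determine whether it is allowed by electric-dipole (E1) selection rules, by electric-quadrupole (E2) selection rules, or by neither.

E1

Δl = 1 − 2 = -1; l_i + l_f = 3.
Δm_l = +0.
E1 (Δl = ±1, |Δm_l| ≤ 1): satisfied.
E2 (Δl = 0,±2, l_i+l_f ≥ 2, |Δm_l| ≤ 2): not satisfied.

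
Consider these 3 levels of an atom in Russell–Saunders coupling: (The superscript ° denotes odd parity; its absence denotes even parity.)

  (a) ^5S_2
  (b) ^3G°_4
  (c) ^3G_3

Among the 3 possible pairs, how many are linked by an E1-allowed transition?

1

(a)–(b): forbidden (ΔS, ΔL, ΔJ).
(a)–(c): forbidden (parity, ΔS, ΔL).
(b)–(c): allowed.
Allowed pairs: 1 of 3.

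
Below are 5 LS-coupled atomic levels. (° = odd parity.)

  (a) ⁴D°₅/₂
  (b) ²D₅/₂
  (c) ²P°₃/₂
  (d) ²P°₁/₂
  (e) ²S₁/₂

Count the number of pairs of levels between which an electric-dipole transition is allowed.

3

(a)–(b): forbidden (ΔS).
(a)–(c): forbidden (parity, ΔS).
(a)–(d): forbidden (parity, ΔS, ΔJ).
(a)–(e): forbidden (ΔS, ΔL, ΔJ).
(b)–(c): allowed.
(b)–(d): forbidden (ΔJ).
(b)–(e): forbidden (parity, ΔL, ΔJ).
(c)–(d): forbidden (parity).
(c)–(e): allowed.
(d)–(e): allowed.
Allowed pairs: 3 of 10.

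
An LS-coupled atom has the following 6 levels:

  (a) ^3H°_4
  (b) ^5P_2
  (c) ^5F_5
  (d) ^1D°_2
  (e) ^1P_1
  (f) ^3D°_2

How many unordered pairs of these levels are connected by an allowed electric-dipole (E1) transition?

(a)–(b): forbidden (ΔS, ΔL, ΔJ).
(a)–(c): forbidden (ΔS, ΔL).
(a)–(d): forbidden (parity, ΔS, ΔL, ΔJ).
(a)–(e): forbidden (ΔS, ΔL, ΔJ).
(a)–(f): forbidden (parity, ΔL, ΔJ).
(b)–(c): forbidden (parity, ΔL, ΔJ).
(b)–(d): forbidden (ΔS).
(b)–(e): forbidden (parity, ΔS).
(b)–(f): forbidden (ΔS).
(c)–(d): forbidden (ΔS, ΔJ).
(c)–(e): forbidden (parity, ΔS, ΔL, ΔJ).
(c)–(f): forbidden (ΔS, ΔJ).
(d)–(e): allowed.
(d)–(f): forbidden (parity, ΔS).
(e)–(f): forbidden (ΔS).
Allowed pairs: 1 of 15.

1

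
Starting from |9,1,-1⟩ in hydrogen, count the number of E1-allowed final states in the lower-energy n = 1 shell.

1

E1 requires Δl = ±1, so l_f ∈ {0, 2}; with 0 ≤ l_f ≤ n_f−1 = 0, the allowed l_f values are {0}.
For l_f = 0: m_f ∈ {m_i−1, m_i, m_i+1} ∩ [−0, 0] = {0} → 1 state.
Total: 1.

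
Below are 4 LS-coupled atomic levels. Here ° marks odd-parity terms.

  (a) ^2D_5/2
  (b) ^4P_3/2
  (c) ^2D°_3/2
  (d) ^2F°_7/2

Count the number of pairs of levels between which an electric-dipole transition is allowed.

2

(a)–(b): forbidden (parity, ΔS).
(a)–(c): allowed.
(a)–(d): allowed.
(b)–(c): forbidden (ΔS).
(b)–(d): forbidden (ΔS, ΔL, ΔJ).
(c)–(d): forbidden (parity, ΔJ).
Allowed pairs: 2 of 6.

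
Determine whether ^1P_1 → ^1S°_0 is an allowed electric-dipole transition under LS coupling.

allowed

Parity must change: even → odd — ok.
ΔS = 0: S: 0 → 0 — ok.
ΔL = 0, ±1 (not L=0↔0): L: 1 → 0, ΔL = -1 — ok.
ΔJ = 0, ±1 (not J=0↔0): J: 1 → 0, ΔJ = -1 — ok.
All four E1 rules are satisfied.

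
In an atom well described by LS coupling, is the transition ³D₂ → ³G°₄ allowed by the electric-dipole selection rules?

Parity must change: even → odd — passes.
ΔS = 0: S: 1 → 1 — passes.
ΔL = 0, ±1 (not L=0↔0): L: 2 → 4, ΔL = +2 — fails.
ΔJ = 0, ±1 (not J=0↔0): J: 2 → 4, ΔJ = +2 — fails.
Rule(s) violated: ΔL, ΔJ.

forbidden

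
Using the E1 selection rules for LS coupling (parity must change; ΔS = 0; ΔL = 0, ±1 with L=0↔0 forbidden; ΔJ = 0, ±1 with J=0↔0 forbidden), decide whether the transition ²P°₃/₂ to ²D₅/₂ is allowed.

ΔL = 0, ±1 (not L=0↔0): L: 1 → 2, ΔL = +1 — ✓.
ΔS = 0: S: 1/2 → 1/2 — ✓.
ΔJ = 0, ±1 (not J=0↔0): J: 3/2 → 5/2, ΔJ = +1 — ✓.
Parity must change: odd → even — ✓.
All four E1 rules are satisfied.

allowed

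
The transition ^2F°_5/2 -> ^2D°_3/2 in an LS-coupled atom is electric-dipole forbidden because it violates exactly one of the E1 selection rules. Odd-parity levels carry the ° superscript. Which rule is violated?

parity

Reading off the term symbols: S 1/2→1/2, L 3→2, J 5/2→3/2, parity odd→odd.
Parity must change: odd → odd — violated.
ΔS = 0: S: 1/2 → 1/2 — satisfied.
ΔL = 0, ±1 (not L=0↔0): L: 3 → 2, ΔL = -1 — satisfied.
ΔJ = 0, ±1 (not J=0↔0): J: 5/2 → 3/2, ΔJ = -1 — satisfied.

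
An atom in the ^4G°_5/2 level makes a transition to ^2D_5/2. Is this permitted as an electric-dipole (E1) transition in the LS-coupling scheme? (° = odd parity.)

Initial level: S=3/2, L=4, J=5/2, parity odd. Final level: S=1/2, L=2, J=5/2, parity even.
ΔL = 0, ±1 (not L=0↔0): L: 4 → 2, ΔL = -2 — fails.
Parity must change: odd → even — passes.
ΔS = 0: S: 3/2 → 1/2 — fails.
ΔJ = 0, ±1 (not J=0↔0): J: 5/2 → 5/2, ΔJ = +0 — passes.
Rule(s) violated: ΔS, ΔL.

forbidden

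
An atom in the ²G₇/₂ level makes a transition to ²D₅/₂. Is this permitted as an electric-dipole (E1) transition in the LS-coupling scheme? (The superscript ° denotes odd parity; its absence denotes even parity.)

Parity must change: even → even — ✗.
ΔS = 0: S: 1/2 → 1/2 — ✓.
ΔL = 0, ±1 (not L=0↔0): L: 4 → 2, ΔL = -2 — ✗.
ΔJ = 0, ±1 (not J=0↔0): J: 7/2 → 5/2, ΔJ = -1 — ✓.
Rule(s) violated: parity, ΔL.

forbidden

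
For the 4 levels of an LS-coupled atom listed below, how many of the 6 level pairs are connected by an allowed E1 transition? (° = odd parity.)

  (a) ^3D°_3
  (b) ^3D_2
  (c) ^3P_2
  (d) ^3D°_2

4

(a)–(b): allowed.
(a)–(c): allowed.
(a)–(d): forbidden (parity).
(b)–(c): forbidden (parity).
(b)–(d): allowed.
(c)–(d): allowed.
Allowed pairs: 4 of 6.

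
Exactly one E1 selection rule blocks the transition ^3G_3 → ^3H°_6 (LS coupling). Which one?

Reading off the term symbols: S 1→1, L 4→5, J 3→6, parity even→odd.
ΔL = 0, ±1 (not L=0↔0): L: 4 → 5, ΔL = +1 — ok.
Parity must change: even → odd — ok.
ΔJ = 0, ±1 (not J=0↔0): J: 3 → 6, ΔJ = +3 — fails.
ΔS = 0: S: 1 → 1 — ok.

the ΔJ = 0, ±1 rule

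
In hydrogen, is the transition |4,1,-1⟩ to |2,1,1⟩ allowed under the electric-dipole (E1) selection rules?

forbidden

Initial l = 1, final l = 1, so Δl = +0. E1 requires Δl = ±1: ✗.
Δm_l = 1 − (-1) = +2. E1 requires Δm_l = 0, ±1: ✗.
The transition is electric-dipole forbidden.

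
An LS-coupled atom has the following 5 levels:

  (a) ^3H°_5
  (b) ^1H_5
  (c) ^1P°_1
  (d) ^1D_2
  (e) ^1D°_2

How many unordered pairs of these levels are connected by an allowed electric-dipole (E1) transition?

2

(a)–(b): forbidden (ΔS).
(a)–(c): forbidden (parity, ΔS, ΔL, ΔJ).
(a)–(d): forbidden (ΔS, ΔL, ΔJ).
(a)–(e): forbidden (parity, ΔS, ΔL, ΔJ).
(b)–(c): forbidden (ΔL, ΔJ).
(b)–(d): forbidden (parity, ΔL, ΔJ).
(b)–(e): forbidden (ΔL, ΔJ).
(c)–(d): allowed.
(c)–(e): forbidden (parity).
(d)–(e): allowed.
Allowed pairs: 2 of 10.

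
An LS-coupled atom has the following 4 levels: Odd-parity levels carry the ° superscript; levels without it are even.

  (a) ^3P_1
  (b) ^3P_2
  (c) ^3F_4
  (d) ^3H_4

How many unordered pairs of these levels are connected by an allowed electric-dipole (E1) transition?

(a)–(b): forbidden (parity).
(a)–(c): forbidden (parity, ΔL, ΔJ).
(a)–(d): forbidden (parity, ΔL, ΔJ).
(b)–(c): forbidden (parity, ΔL, ΔJ).
(b)–(d): forbidden (parity, ΔL, ΔJ).
(c)–(d): forbidden (parity, ΔL).
Allowed pairs: 0 of 6.

0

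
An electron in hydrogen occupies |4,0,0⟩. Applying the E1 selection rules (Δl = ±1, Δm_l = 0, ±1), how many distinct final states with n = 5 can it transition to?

E1 requires Δl = ±1, so l_f ∈ {-1, 1}; with 0 ≤ l_f ≤ n_f−1 = 4, the allowed l_f values are {1}.
For l_f = 1: m_f ∈ {m_i−1, m_i, m_i+1} ∩ [−1, 1] = {-1, 0, 1} → 3 states.
Total: 3.

3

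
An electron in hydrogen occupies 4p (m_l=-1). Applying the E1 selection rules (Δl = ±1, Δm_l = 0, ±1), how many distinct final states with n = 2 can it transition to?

E1 requires Δl = ±1, so l_f ∈ {0, 2}; with 0 ≤ l_f ≤ n_f−1 = 1, the allowed l_f values are {0}.
For l_f = 0: m_f ∈ {m_i−1, m_i, m_i+1} ∩ [−0, 0] = {0} → 1 state.
Total: 1.

1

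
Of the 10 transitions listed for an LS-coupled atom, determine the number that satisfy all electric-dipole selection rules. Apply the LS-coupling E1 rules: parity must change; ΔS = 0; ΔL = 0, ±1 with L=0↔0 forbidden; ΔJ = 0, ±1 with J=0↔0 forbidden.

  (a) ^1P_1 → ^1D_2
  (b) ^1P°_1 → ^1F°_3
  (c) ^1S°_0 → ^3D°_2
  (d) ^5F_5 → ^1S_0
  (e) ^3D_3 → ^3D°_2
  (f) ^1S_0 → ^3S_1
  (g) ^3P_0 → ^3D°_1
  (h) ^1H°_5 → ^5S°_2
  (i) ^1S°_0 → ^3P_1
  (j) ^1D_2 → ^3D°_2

(a) forbidden (parity fails)
(b) forbidden (parity, ΔL, ΔJ fail)
(c) forbidden (parity, ΔS, ΔL, ΔJ fail)
(d) forbidden (parity, ΔS, ΔL, ΔJ fail)
(e) allowed
(f) forbidden (parity, ΔS, ΔL fail)
(g) allowed
(h) forbidden (parity, ΔS, ΔL, ΔJ fail)
(i) forbidden (ΔS fails)
(j) forbidden (ΔS fails)
Total allowed: 2 of 10.

2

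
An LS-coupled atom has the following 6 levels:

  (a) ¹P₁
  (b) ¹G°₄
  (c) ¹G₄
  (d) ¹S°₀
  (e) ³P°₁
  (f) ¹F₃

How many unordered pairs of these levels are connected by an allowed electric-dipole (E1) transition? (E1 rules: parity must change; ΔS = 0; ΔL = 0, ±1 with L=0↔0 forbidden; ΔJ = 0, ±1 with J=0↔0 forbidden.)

(a)–(b): forbidden (ΔL, ΔJ).
(a)–(c): forbidden (parity, ΔL, ΔJ).
(a)–(d): allowed.
(a)–(e): forbidden (ΔS).
(a)–(f): forbidden (parity, ΔL, ΔJ).
(b)–(c): allowed.
(b)–(d): forbidden (parity, ΔL, ΔJ).
(b)–(e): forbidden (parity, ΔS, ΔL, ΔJ).
(b)–(f): allowed.
(c)–(d): forbidden (ΔL, ΔJ).
(c)–(e): forbidden (ΔS, ΔL, ΔJ).
(c)–(f): forbidden (parity).
(d)–(e): forbidden (parity, ΔS).
(d)–(f): forbidden (ΔL, ΔJ).
(e)–(f): forbidden (ΔS, ΔL, ΔJ).
Allowed pairs: 3 of 15.

3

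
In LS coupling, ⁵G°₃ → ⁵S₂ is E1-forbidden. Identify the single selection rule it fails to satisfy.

the ΔL = 0, ±1 rule

Parity must change: odd → even — ✓.
ΔS = 0: S: 2 → 2 — ✓.
ΔL = 0, ±1 (not L=0↔0): L: 4 → 0, ΔL = -4 — ✗.
ΔJ = 0, ±1 (not J=0↔0): J: 3 → 2, ΔJ = -1 — ✓.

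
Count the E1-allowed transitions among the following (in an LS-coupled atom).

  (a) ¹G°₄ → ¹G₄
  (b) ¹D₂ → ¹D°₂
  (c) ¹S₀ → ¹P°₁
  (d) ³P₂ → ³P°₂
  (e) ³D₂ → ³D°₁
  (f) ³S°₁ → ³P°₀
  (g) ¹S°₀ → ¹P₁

6

(a) allowed
(b) allowed
(c) allowed
(d) allowed
(e) allowed
(f) forbidden (parity fails)
(g) allowed
Total allowed: 6 of 7.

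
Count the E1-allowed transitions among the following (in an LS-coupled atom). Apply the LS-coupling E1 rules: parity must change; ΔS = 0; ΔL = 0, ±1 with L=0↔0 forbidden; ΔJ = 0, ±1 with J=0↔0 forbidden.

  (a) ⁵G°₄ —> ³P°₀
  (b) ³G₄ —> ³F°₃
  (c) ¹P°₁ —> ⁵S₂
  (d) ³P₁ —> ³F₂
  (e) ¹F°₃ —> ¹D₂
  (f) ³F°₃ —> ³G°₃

(a) forbidden (parity, ΔS, ΔL, ΔJ fail)
(b) allowed
(c) forbidden (ΔS fails)
(d) forbidden (parity, ΔL fail)
(e) allowed
(f) forbidden (parity fails)
Total allowed: 2 of 6.

2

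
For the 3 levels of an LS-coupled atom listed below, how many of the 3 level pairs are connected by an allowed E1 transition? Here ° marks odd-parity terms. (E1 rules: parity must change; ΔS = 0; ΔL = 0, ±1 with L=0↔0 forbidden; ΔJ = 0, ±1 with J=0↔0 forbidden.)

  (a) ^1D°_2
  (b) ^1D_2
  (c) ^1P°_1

(a)–(b): allowed.
(a)–(c): forbidden (parity).
(b)–(c): allowed.
Allowed pairs: 2 of 3.

2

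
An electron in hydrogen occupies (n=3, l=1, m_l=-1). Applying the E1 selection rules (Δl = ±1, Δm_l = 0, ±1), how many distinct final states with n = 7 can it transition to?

4

E1 requires Δl = ±1, so l_f ∈ {0, 2}; with 0 ≤ l_f ≤ n_f−1 = 6, the allowed l_f values are {0, 2}.
For l_f = 0: m_f ∈ {m_i−1, m_i, m_i+1} ∩ [−0, 0] = {0} → 1 state.
For l_f = 2: m_f ∈ {m_i−1, m_i, m_i+1} ∩ [−2, 2] = {-2, -1, 0} → 3 states.
Total: 4.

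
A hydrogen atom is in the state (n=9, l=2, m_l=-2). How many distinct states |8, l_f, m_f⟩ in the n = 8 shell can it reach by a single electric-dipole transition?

4

E1 requires Δl = ±1, so l_f ∈ {1, 3}; with 0 ≤ l_f ≤ n_f−1 = 7, the allowed l_f values are {1, 3}.
For l_f = 1: m_f ∈ {m_i−1, m_i, m_i+1} ∩ [−1, 1] = {-1} → 1 state.
For l_f = 3: m_f ∈ {m_i−1, m_i, m_i+1} ∩ [−3, 3] = {-3, -2, -1} → 3 states.
Total: 4.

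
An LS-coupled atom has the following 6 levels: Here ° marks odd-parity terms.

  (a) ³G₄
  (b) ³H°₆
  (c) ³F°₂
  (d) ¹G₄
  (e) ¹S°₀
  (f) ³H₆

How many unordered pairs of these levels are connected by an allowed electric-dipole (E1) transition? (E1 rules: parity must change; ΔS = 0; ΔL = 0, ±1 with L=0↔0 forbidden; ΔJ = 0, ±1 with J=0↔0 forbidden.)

(a)–(b): forbidden (ΔJ).
(a)–(c): forbidden (ΔJ).
(a)–(d): forbidden (parity, ΔS).
(a)–(e): forbidden (ΔS, ΔL, ΔJ).
(a)–(f): forbidden (parity, ΔJ).
(b)–(c): forbidden (parity, ΔL, ΔJ).
(b)–(d): forbidden (ΔS, ΔJ).
(b)–(e): forbidden (parity, ΔS, ΔL, ΔJ).
(b)–(f): allowed.
(c)–(d): forbidden (ΔS, ΔJ).
(c)–(e): forbidden (parity, ΔS, ΔL, ΔJ).
(c)–(f): forbidden (ΔL, ΔJ).
(d)–(e): forbidden (ΔL, ΔJ).
(d)–(f): forbidden (parity, ΔS, ΔJ).
(e)–(f): forbidden (ΔS, ΔL, ΔJ).
Allowed pairs: 1 of 15.

1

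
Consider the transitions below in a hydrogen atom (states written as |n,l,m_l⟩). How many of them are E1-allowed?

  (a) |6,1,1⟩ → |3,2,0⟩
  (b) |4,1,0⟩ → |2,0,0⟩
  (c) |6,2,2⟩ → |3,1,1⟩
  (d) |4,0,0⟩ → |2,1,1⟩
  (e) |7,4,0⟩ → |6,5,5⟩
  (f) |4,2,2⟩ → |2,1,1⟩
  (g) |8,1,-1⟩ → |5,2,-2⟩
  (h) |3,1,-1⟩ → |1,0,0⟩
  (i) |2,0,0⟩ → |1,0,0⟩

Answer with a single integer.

(a) allowed
(b) allowed
(c) allowed
(d) allowed
(e) forbidden — Δm_l = +5 (E1 requires Δm_l = 0, ±1)
(f) allowed
(g) allowed
(h) allowed
(i) forbidden — Δl = +0 (E1 requires Δl = ±1)
Total allowed: 7 of 9.

7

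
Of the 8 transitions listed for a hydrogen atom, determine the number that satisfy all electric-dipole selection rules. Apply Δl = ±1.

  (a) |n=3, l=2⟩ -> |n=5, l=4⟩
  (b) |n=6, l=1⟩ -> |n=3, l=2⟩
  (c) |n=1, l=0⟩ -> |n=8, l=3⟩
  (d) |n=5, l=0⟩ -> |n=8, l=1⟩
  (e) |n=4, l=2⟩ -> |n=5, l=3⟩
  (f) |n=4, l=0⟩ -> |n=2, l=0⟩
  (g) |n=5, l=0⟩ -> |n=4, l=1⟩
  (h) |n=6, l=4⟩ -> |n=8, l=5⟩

5

(a) forbidden — Δl = +2 (E1 requires Δl = ±1)
(b) allowed
(c) forbidden — Δl = +3 (E1 requires Δl = ±1)
(d) allowed
(e) allowed
(f) forbidden — Δl = +0 (E1 requires Δl = ±1)
(g) allowed
(h) allowed
Total allowed: 5 of 8.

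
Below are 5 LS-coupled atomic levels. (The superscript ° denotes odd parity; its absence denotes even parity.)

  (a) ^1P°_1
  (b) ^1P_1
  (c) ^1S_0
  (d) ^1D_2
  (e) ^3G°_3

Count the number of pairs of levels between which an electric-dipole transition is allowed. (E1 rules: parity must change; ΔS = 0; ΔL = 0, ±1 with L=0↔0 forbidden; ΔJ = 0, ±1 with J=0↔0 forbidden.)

(a)–(b): allowed.
(a)–(c): allowed.
(a)–(d): allowed.
(a)–(e): forbidden (parity, ΔS, ΔL, ΔJ).
(b)–(c): forbidden (parity).
(b)–(d): forbidden (parity).
(b)–(e): forbidden (ΔS, ΔL, ΔJ).
(c)–(d): forbidden (parity, ΔL, ΔJ).
(c)–(e): forbidden (ΔS, ΔL, ΔJ).
(d)–(e): forbidden (ΔS, ΔL).
Allowed pairs: 3 of 10.

3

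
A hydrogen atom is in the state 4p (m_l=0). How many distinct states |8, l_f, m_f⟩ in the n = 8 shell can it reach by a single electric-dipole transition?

E1 requires Δl = ±1, so l_f ∈ {0, 2}; with 0 ≤ l_f ≤ n_f−1 = 7, the allowed l_f values are {0, 2}.
For l_f = 0: m_f ∈ {m_i−1, m_i, m_i+1} ∩ [−0, 0] = {0} → 1 state.
For l_f = 2: m_f ∈ {m_i−1, m_i, m_i+1} ∩ [−2, 2] = {-1, 0, 1} → 3 states.
Total: 4.

4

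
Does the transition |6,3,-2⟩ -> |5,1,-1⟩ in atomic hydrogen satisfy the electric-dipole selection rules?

Δl = 1 − 3 = -2; the E1 rule Δl = ±1 is violated.
Δm_l = -1 − (-2) = +1. E1 requires Δm_l = 0, ±1: satisfied.
The transition is electric-dipole forbidden.

forbidden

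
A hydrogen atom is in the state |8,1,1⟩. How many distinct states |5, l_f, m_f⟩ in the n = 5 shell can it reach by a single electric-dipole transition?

E1 requires Δl = ±1, so l_f ∈ {0, 2}; with 0 ≤ l_f ≤ n_f−1 = 4, the allowed l_f values are {0, 2}.
For l_f = 0: m_f ∈ {m_i−1, m_i, m_i+1} ∩ [−0, 0] = {0} → 1 state.
For l_f = 2: m_f ∈ {m_i−1, m_i, m_i+1} ∩ [−2, 2] = {0, 1, 2} → 3 states.
Total: 4.

4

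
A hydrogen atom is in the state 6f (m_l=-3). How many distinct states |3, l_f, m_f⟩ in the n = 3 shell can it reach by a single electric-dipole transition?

E1 requires Δl = ±1, so l_f ∈ {2, 4}; with 0 ≤ l_f ≤ n_f−1 = 2, the allowed l_f values are {2}.
For l_f = 2: m_f ∈ {m_i−1, m_i, m_i+1} ∩ [−2, 2] = {-2} → 1 state.
Total: 1.

1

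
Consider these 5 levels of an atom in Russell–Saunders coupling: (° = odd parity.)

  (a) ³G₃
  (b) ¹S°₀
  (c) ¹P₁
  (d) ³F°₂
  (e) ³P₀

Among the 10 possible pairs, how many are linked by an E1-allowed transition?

2

(a)–(b): forbidden (ΔS, ΔL, ΔJ).
(a)–(c): forbidden (parity, ΔS, ΔL, ΔJ).
(a)–(d): allowed.
(a)–(e): forbidden (parity, ΔL, ΔJ).
(b)–(c): allowed.
(b)–(d): forbidden (parity, ΔS, ΔL, ΔJ).
(b)–(e): forbidden (ΔS, ΔJ).
(c)–(d): forbidden (ΔS, ΔL).
(c)–(e): forbidden (parity, ΔS).
(d)–(e): forbidden (ΔL, ΔJ).
Allowed pairs: 2 of 10.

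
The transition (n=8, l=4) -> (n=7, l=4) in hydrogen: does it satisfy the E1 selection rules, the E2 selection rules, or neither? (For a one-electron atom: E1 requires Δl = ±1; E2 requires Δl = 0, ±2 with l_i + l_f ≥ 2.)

Δl = 4 − 4 = +0; l_i + l_f = 8.
E1 (Δl = ±1): not satisfied.
E2 (Δl = 0,±2, l_i+l_f ≥ 2): satisfied.

E2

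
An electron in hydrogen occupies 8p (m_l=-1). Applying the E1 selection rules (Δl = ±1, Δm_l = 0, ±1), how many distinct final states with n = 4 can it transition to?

E1 requires Δl = ±1, so l_f ∈ {0, 2}; with 0 ≤ l_f ≤ n_f−1 = 3, the allowed l_f values are {0, 2}.
For l_f = 0: m_f ∈ {m_i−1, m_i, m_i+1} ∩ [−0, 0] = {0} → 1 state.
For l_f = 2: m_f ∈ {m_i−1, m_i, m_i+1} ∩ [−2, 2] = {-2, -1, 0} → 3 states.
Total: 4.

4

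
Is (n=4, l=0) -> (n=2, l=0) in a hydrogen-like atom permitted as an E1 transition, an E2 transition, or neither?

neither

Δl = 0 − 0 = +0; l_i + l_f = 0.
E1 (Δl = ±1): not satisfied.
E2 (Δl = 0,±2, l_i+l_f ≥ 2): not satisfied.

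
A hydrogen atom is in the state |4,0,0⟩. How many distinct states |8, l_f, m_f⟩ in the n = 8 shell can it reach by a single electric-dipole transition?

3

E1 requires Δl = ±1, so l_f ∈ {-1, 1}; with 0 ≤ l_f ≤ n_f−1 = 7, the allowed l_f values are {1}.
For l_f = 1: m_f ∈ {m_i−1, m_i, m_i+1} ∩ [−1, 1] = {-1, 0, 1} → 3 states.
Total: 3.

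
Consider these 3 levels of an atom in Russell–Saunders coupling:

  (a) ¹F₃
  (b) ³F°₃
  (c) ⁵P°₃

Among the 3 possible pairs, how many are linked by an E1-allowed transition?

(a)–(b): forbidden (ΔS).
(a)–(c): forbidden (ΔS, ΔL).
(b)–(c): forbidden (parity, ΔS, ΔL).
Allowed pairs: 0 of 3.

0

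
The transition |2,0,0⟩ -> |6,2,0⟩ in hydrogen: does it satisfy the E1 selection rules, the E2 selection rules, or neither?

Δl = 2 − 0 = +2; l_i + l_f = 2.
Δm_l = +0.
E1 (Δl = ±1, |Δm_l| ≤ 1): not satisfied.
E2 (Δl = 0,±2, l_i+l_f ≥ 2, |Δm_l| ≤ 2): satisfied.

E2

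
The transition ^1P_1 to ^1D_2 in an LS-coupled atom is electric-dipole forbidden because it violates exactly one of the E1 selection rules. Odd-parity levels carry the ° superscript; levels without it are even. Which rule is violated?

Initial level: S=0, L=1, J=1, parity even. Final level: S=0, L=2, J=2, parity even.
Parity must change: even → even — fails.
ΔS = 0: S: 0 → 0 — passes.
ΔL = 0, ±1 (not L=0↔0): L: 1 → 2, ΔL = +1 — passes.
ΔJ = 0, ±1 (not J=0↔0): J: 1 → 2, ΔJ = +1 — passes.

parity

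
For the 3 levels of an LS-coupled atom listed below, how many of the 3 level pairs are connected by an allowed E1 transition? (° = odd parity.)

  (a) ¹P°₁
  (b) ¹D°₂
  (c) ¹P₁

2

(a)–(b): forbidden (parity).
(a)–(c): allowed.
(b)–(c): allowed.
Allowed pairs: 2 of 3.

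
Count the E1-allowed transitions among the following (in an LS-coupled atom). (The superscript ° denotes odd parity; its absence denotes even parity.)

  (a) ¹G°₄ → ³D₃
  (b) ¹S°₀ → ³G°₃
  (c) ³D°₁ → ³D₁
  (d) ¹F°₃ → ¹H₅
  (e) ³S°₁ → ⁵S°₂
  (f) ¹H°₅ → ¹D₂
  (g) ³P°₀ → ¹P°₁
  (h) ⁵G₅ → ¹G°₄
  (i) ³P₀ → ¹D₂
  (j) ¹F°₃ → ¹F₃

2

(a) forbidden (ΔS, ΔL fail)
(b) forbidden (parity, ΔS, ΔL, ΔJ fail)
(c) allowed
(d) forbidden (ΔL, ΔJ fail)
(e) forbidden (parity, ΔS, ΔL fail)
(f) forbidden (ΔL, ΔJ fail)
(g) forbidden (parity, ΔS fail)
(h) forbidden (ΔS fails)
(i) forbidden (parity, ΔS, ΔJ fail)
(j) allowed
Total allowed: 2 of 10.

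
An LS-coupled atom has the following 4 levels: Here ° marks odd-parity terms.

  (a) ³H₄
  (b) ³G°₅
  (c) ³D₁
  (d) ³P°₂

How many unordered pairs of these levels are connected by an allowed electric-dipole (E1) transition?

(a)–(b): allowed.
(a)–(c): forbidden (parity, ΔL, ΔJ).
(a)–(d): forbidden (ΔL, ΔJ).
(b)–(c): forbidden (ΔL, ΔJ).
(b)–(d): forbidden (parity, ΔL, ΔJ).
(c)–(d): allowed.
Allowed pairs: 2 of 6.

2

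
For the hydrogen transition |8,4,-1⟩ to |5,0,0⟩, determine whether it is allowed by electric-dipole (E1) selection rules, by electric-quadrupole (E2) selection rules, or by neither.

neither

Δl = 0 − 4 = -4; l_i + l_f = 4.
Δm_l = +1.
E1 (Δl = ±1, |Δm_l| ≤ 1): not satisfied.
E2 (Δl = 0,±2, l_i+l_f ≥ 2, |Δm_l| ≤ 2): not satisfied.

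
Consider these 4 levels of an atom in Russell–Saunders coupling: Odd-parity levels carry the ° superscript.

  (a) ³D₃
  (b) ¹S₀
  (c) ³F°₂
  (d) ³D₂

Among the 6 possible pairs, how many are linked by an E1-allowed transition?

(a)–(b): forbidden (parity, ΔS, ΔL, ΔJ).
(a)–(c): allowed.
(a)–(d): forbidden (parity).
(b)–(c): forbidden (ΔS, ΔL, ΔJ).
(b)–(d): forbidden (parity, ΔS, ΔL, ΔJ).
(c)–(d): allowed.
Allowed pairs: 2 of 6.

2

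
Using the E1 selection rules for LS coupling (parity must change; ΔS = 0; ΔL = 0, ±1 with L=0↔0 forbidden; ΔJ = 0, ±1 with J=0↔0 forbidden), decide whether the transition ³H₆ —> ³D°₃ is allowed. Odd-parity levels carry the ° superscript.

Parity must change: even → odd — satisfied.
ΔS = 0: S: 1 → 1 — satisfied.
ΔL = 0, ±1 (not L=0↔0): L: 5 → 2, ΔL = -3 — violated.
ΔJ = 0, ±1 (not J=0↔0): J: 6 → 3, ΔJ = -3 — violated.
Rule(s) violated: ΔL, ΔJ.

forbidden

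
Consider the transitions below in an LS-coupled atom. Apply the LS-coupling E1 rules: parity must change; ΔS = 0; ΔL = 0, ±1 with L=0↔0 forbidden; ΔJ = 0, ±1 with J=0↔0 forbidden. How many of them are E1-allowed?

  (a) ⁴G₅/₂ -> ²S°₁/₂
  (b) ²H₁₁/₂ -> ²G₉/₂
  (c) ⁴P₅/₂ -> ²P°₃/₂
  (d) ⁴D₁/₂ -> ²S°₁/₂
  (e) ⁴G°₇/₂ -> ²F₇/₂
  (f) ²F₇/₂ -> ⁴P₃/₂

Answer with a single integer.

0

(a) forbidden (ΔS, ΔL, ΔJ fail)
(b) forbidden (parity fails)
(c) forbidden (ΔS fails)
(d) forbidden (ΔS, ΔL fail)
(e) forbidden (ΔS fails)
(f) forbidden (parity, ΔS, ΔL, ΔJ fail)
Total allowed: 0 of 6.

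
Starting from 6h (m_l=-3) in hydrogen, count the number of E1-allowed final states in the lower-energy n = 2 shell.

E1 requires l_f ∈ {4, 6}, but neither lies in [0, 1], so no final state is reachable.
Total: 0.

0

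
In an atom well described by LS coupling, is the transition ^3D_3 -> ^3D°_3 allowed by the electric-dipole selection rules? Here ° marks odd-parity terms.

allowed

Initial level: S=1, L=2, J=3, parity even. Final level: S=1, L=2, J=3, parity odd.
Parity must change: even → odd — ok.
ΔS = 0: S: 1 → 1 — ok.
ΔL = 0, ±1 (not L=0↔0): L: 2 → 2, ΔL = +0 — ok.
ΔJ = 0, ±1 (not J=0↔0): J: 3 → 3, ΔJ = +0 — ok.
All four E1 rules are satisfied.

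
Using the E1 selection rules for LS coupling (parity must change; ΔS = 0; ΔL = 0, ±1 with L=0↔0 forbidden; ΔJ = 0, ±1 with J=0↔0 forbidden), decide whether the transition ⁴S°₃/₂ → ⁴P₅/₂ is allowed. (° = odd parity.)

allowed

ΔS = 0: S: 3/2 → 3/2 — passes.
ΔJ = 0, ±1 (not J=0↔0): J: 3/2 → 5/2, ΔJ = +1 — passes.
Parity must change: odd → even — passes.
ΔL = 0, ±1 (not L=0↔0): L: 0 → 1, ΔL = +1 — passes.
All four E1 rules are satisfied.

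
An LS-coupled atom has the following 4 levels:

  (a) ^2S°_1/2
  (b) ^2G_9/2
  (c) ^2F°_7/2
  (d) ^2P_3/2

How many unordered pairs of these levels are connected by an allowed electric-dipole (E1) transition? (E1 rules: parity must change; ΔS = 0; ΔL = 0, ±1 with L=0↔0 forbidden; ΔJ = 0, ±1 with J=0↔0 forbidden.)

(a)–(b): forbidden (ΔL, ΔJ).
(a)–(c): forbidden (parity, ΔL, ΔJ).
(a)–(d): allowed.
(b)–(c): allowed.
(b)–(d): forbidden (parity, ΔL, ΔJ).
(c)–(d): forbidden (ΔL, ΔJ).
Allowed pairs: 2 of 6.

2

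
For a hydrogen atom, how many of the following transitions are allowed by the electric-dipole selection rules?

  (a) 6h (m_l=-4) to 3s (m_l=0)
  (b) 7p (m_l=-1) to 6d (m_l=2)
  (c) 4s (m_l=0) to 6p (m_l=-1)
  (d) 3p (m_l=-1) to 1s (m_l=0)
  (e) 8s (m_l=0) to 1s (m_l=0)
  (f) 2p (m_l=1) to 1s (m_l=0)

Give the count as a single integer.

3

(a) forbidden — Δl = -5 (E1 requires Δl = ±1); Δm_l = +4 (E1 requires Δm_l = 0, ±1)
(b) forbidden — Δm_l = +3 (E1 requires Δm_l = 0, ±1)
(c) allowed
(d) allowed
(e) forbidden — Δl = +0 (E1 requires Δl = ±1)
(f) allowed
Total allowed: 3 of 6.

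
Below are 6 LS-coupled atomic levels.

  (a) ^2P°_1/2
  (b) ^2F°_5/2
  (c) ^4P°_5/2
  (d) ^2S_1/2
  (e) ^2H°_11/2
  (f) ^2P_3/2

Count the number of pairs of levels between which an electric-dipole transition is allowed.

2

(a)–(b): forbidden (parity, ΔL, ΔJ).
(a)–(c): forbidden (parity, ΔS, ΔJ).
(a)–(d): allowed.
(a)–(e): forbidden (parity, ΔL, ΔJ).
(a)–(f): allowed.
(b)–(c): forbidden (parity, ΔS, ΔL).
(b)–(d): forbidden (ΔL, ΔJ).
(b)–(e): forbidden (parity, ΔL, ΔJ).
(b)–(f): forbidden (ΔL).
(c)–(d): forbidden (ΔS, ΔJ).
(c)–(e): forbidden (parity, ΔS, ΔL, ΔJ).
(c)–(f): forbidden (ΔS).
(d)–(e): forbidden (ΔL, ΔJ).
(d)–(f): forbidden (parity).
(e)–(f): forbidden (ΔL, ΔJ).
Allowed pairs: 2 of 15.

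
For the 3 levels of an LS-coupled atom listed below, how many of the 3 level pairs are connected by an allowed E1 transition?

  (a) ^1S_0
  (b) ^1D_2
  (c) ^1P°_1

2

(a)–(b): forbidden (parity, ΔL, ΔJ).
(a)–(c): allowed.
(b)–(c): allowed.
Allowed pairs: 2 of 3.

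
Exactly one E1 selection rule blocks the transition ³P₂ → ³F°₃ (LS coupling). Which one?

the ΔL = 0, ±1 rule

ΔL = 0, ±1 (not L=0↔0): L: 1 → 3, ΔL = +2 — violated.
ΔS = 0: S: 1 → 1 — satisfied.
ΔJ = 0, ±1 (not J=0↔0): J: 2 → 3, ΔJ = +1 — satisfied.
Parity must change: even → odd — satisfied.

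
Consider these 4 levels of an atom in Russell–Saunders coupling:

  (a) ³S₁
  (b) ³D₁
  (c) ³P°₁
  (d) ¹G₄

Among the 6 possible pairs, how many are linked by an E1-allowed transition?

(a)–(b): forbidden (parity, ΔL).
(a)–(c): allowed.
(a)–(d): forbidden (parity, ΔS, ΔL, ΔJ).
(b)–(c): allowed.
(b)–(d): forbidden (parity, ΔS, ΔL, ΔJ).
(c)–(d): forbidden (ΔS, ΔL, ΔJ).
Allowed pairs: 2 of 6.

2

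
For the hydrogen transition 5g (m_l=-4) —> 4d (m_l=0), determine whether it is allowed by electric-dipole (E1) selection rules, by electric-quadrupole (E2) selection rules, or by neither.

Δl = 2 − 4 = -2; l_i + l_f = 6.
Δm_l = +4.
E1 (Δl = ±1, |Δm_l| ≤ 1): not satisfied.
E2 (Δl = 0,±2, l_i+l_f ≥ 2, |Δm_l| ≤ 2): not satisfied.

neither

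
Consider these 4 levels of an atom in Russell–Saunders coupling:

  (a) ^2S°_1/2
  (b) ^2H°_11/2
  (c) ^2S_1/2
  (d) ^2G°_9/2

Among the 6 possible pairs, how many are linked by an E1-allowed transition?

(a)–(b): forbidden (parity, ΔL, ΔJ).
(a)–(c): forbidden (ΔL).
(a)–(d): forbidden (parity, ΔL, ΔJ).
(b)–(c): forbidden (ΔL, ΔJ).
(b)–(d): forbidden (parity).
(c)–(d): forbidden (ΔL, ΔJ).
Allowed pairs: 0 of 6.

0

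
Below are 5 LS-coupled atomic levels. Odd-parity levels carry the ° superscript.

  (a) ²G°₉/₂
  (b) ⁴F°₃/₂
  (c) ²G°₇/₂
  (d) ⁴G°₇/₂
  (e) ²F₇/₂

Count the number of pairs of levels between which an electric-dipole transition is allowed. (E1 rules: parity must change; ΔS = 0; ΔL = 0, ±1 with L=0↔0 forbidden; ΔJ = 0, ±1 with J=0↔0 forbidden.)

2

(a)–(b): forbidden (parity, ΔS, ΔJ).
(a)–(c): forbidden (parity).
(a)–(d): forbidden (parity, ΔS).
(a)–(e): allowed.
(b)–(c): forbidden (parity, ΔS, ΔJ).
(b)–(d): forbidden (parity, ΔJ).
(b)–(e): forbidden (ΔS, ΔJ).
(c)–(d): forbidden (parity, ΔS).
(c)–(e): allowed.
(d)–(e): forbidden (ΔS).
Allowed pairs: 2 of 10.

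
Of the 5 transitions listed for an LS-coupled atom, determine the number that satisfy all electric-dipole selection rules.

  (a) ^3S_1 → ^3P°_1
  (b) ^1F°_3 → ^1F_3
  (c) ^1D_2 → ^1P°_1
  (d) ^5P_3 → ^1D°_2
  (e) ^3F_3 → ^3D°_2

4

(a) allowed
(b) allowed
(c) allowed
(d) forbidden (ΔS fails)
(e) allowed
Total allowed: 4 of 5.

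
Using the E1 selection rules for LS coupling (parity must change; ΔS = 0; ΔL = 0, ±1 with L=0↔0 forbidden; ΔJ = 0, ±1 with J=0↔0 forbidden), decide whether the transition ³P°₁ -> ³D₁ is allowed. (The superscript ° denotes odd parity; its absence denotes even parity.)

allowed

Reading off the term symbols: S 1→1, L 1→2, J 1→1, parity odd→even.
ΔJ = 0, ±1 (not J=0↔0): J: 1 → 1, ΔJ = +0 — ✓.
ΔS = 0: S: 1 → 1 — ✓.
Parity must change: odd → even — ✓.
ΔL = 0, ±1 (not L=0↔0): L: 1 → 2, ΔL = +1 — ✓.
All four E1 rules are satisfied.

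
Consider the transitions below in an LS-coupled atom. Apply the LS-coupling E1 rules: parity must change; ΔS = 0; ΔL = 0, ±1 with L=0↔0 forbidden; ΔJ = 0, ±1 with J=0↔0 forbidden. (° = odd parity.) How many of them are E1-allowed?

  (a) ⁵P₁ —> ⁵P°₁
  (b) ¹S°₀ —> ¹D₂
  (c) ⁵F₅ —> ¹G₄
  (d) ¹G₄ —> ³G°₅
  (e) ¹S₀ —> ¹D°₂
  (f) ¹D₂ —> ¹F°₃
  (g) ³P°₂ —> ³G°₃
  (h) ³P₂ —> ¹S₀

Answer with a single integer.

(a) allowed
(b) forbidden (ΔL, ΔJ fail)
(c) forbidden (parity, ΔS fail)
(d) forbidden (ΔS fails)
(e) forbidden (ΔL, ΔJ fail)
(f) allowed
(g) forbidden (parity, ΔL fail)
(h) forbidden (parity, ΔS, ΔJ fail)
Total allowed: 2 of 8.

2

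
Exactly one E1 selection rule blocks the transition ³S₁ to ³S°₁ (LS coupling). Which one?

the L=0 ↔ L=0 exclusion

Initial level: S=1, L=0, J=1, parity even. Final level: S=1, L=0, J=1, parity odd.
Parity must change: even → odd — satisfied.
ΔS = 0: S: 1 → 1 — satisfied.
ΔL = 0, ±1 (not L=0↔0): L: 0 → 0, ΔL = +0 — violated.
ΔJ = 0, ±1 (not J=0↔0): J: 1 → 1, ΔJ = +0 — satisfied.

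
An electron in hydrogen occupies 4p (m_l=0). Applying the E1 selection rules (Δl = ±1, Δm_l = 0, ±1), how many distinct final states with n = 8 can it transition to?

4

E1 requires Δl = ±1, so l_f ∈ {0, 2}; with 0 ≤ l_f ≤ n_f−1 = 7, the allowed l_f values are {0, 2}.
For l_f = 0: m_f ∈ {m_i−1, m_i, m_i+1} ∩ [−0, 0] = {0} → 1 state.
For l_f = 2: m_f ∈ {m_i−1, m_i, m_i+1} ∩ [−2, 2] = {-1, 0, 1} → 3 states.
Total: 4.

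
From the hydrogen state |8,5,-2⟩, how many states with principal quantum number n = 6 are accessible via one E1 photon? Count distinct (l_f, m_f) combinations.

3

E1 requires Δl = ±1, so l_f ∈ {4, 6}; with 0 ≤ l_f ≤ n_f−1 = 5, the allowed l_f values are {4}.
For l_f = 4: m_f ∈ {m_i−1, m_i, m_i+1} ∩ [−4, 4] = {-3, -2, -1} → 3 states.
Total: 3.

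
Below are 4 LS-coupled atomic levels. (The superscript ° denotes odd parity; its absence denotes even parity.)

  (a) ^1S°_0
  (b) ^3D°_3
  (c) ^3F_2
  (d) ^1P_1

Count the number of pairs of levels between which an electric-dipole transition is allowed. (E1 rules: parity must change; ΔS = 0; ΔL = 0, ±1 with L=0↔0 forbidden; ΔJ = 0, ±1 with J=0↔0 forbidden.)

2

(a)–(b): forbidden (parity, ΔS, ΔL, ΔJ).
(a)–(c): forbidden (ΔS, ΔL, ΔJ).
(a)–(d): allowed.
(b)–(c): allowed.
(b)–(d): forbidden (ΔS, ΔJ).
(c)–(d): forbidden (parity, ΔS, ΔL).
Allowed pairs: 2 of 6.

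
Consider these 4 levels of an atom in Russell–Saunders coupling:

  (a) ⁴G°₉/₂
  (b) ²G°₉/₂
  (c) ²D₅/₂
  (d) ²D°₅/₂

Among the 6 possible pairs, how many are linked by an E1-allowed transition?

1

(a)–(b): forbidden (parity, ΔS).
(a)–(c): forbidden (ΔS, ΔL, ΔJ).
(a)–(d): forbidden (parity, ΔS, ΔL, ΔJ).
(b)–(c): forbidden (ΔL, ΔJ).
(b)–(d): forbidden (parity, ΔL, ΔJ).
(c)–(d): allowed.
Allowed pairs: 1 of 6.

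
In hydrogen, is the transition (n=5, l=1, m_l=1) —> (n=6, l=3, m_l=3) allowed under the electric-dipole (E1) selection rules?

forbidden

Initial l = 1, final l = 3, so Δl = +2. E1 requires Δl = ±1: ✗.
Δm_l = 3 − (1) = +2. E1 requires Δm_l = 0, ±1: ✗.
The transition is electric-dipole forbidden.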